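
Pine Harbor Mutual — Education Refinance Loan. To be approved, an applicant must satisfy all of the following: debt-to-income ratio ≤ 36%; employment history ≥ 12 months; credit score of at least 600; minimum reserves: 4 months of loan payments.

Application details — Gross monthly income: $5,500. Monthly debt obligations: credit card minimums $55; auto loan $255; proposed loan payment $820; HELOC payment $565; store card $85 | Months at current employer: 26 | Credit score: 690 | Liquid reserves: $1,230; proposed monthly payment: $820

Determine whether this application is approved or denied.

Total monthly debts = (55 + 255 + 820 + 565 + 85) = 1,780. DTI: 1,780 ÷ 5,500 = 32.4%, within the 36% cap
Employment 26 ≥ 12 months
Credit score 690 ≥ 600 (meets)
Liquid reserves cover 1,230/820 = 1.5 months — < 4 required
Fails on reserves.

Denied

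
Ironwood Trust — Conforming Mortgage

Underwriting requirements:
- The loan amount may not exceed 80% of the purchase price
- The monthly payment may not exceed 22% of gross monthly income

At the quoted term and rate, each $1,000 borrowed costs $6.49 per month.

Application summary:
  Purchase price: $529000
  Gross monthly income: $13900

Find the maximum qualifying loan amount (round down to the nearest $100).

Payment cap: 22% × $13,900 = $3,058/month.
At $6.49 per $1,000, that supports 3,058/6.49 × 1,000 ≈ $471,186 → $471,100.
LTV cap: 80% × $529,000 = $423,200 → $423,200.
Binding constraint: loan-to-value.

$423,200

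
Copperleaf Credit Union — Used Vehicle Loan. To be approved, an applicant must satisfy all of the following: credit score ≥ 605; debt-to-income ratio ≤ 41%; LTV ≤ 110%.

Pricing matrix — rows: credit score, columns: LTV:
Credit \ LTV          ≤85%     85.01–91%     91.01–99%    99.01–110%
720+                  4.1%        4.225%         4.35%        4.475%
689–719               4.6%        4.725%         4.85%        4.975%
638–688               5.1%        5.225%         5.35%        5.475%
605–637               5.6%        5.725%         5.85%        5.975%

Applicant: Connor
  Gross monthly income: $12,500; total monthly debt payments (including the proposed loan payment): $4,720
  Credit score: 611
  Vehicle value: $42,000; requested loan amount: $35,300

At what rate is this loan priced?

Credit score 611 ≥ 605; DTI = 4,720/12,500 = 37.8% ≤ 41%
LTV = 35,300/42,000 = 84% ≤ 110%
Credit 611 → row 605–637; LTV 84% → column ≤85%. Grid cell → 5.6%.

5.6%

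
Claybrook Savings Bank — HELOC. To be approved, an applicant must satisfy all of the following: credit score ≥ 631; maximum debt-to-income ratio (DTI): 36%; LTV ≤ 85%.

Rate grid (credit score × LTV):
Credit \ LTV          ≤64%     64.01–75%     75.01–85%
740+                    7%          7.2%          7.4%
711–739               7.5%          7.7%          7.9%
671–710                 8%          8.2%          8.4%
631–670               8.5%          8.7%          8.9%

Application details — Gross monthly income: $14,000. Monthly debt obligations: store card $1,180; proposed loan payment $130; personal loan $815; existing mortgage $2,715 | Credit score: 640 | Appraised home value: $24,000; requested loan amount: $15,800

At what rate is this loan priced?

Credit score 640 ≥ 631; Total monthly debts = (1,180 + 130 + 815 + 2,715) = 4,840. Debt-to-income = 4,840/14,000 = 34.6% — meets 36% limit
LTV = 15,800/24,000 = 65.8% ≤ 85%
Row: 640 falls in 631–670. Column: 65.8% falls in 64.01–75%. Rate = 8.7%.

8.7%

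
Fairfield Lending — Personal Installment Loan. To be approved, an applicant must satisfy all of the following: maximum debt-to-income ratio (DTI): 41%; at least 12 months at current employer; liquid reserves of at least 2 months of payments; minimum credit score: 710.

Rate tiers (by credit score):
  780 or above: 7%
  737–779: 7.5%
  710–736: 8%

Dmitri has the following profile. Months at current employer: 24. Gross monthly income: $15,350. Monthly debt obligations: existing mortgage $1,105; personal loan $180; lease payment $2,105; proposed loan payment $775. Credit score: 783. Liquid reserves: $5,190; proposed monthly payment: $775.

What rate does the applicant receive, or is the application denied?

Approved at 7%

Credit score 783 ≥ 710 (meets minimum)
Reserves = 5,190/775 = 6.7 months ≥ 2
Total monthly debts = (1,105 + 180 + 2,105 + 775) = 4,165. DTI: 4,165 ÷ 15,350 = 27.1%, within the 41% cap
Employment 24 ≥ 12 months
All requirements met. Score 783 falls in the 780 or above tier → 7%.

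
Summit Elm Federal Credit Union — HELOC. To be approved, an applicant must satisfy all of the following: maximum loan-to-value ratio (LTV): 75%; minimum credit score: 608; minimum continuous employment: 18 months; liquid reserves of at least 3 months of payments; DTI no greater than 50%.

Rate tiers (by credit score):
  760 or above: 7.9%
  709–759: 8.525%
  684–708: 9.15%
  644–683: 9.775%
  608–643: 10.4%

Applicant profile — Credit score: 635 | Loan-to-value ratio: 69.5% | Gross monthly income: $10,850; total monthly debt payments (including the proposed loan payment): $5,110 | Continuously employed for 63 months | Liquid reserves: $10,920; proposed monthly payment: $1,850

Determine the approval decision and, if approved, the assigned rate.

Credit score 635 ≥ 608 (meets minimum)
LTV 69.5% ≤ 75%
Debt-to-income = 5,110/10,850 = 47.1% — meets 50% limit
Reserves: 10,920 ÷ 1,850 = 5.9 months (meets 3-month minimum)
Employment 63 ≥ 18 months
All requirements met. Score 635 falls in the 608–643 tier → 10.4%.

Approved at 10.4%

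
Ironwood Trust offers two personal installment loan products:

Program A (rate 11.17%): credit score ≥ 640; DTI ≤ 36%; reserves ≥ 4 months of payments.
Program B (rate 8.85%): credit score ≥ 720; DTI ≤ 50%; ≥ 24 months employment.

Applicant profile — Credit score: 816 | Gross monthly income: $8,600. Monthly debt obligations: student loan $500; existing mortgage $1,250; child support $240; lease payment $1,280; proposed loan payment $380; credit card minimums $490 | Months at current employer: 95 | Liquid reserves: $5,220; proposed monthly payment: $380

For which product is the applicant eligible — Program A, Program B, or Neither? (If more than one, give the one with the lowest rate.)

Total debts = (500 + 1,250 + 240 + 1,280 + 380 + 490) = 4,140; DTI = 4,140/8,600 = 48.1%.
Reserves = 5,220/380 = 13.7 months.
Program A: score 816 ≥ 640; DTI 48.1% > 36%; reserves 13.7 ≥ 4 mo → does not qualify.
Program B: score 816 ≥ 720; DTI 48.1% ≤ 50%; employment 95 ≥ 24 mo → qualifies.

Program B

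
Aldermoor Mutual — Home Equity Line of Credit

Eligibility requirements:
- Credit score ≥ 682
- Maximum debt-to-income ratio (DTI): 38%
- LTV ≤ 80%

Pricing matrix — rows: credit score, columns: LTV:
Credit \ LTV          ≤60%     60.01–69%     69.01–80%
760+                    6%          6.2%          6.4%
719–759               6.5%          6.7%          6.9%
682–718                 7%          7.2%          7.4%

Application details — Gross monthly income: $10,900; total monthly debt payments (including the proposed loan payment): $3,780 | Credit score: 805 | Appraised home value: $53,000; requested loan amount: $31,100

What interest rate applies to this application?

Credit score 805 ≥ 682; DTI = 3,780/10,900 = 34.7% ≤ 38%
LTV = 31,100/53,000 = 58.7% ≤ 80%
Row: 805 falls in 760+. Column: 58.7% falls in ≤60%. Rate = 6%.

6%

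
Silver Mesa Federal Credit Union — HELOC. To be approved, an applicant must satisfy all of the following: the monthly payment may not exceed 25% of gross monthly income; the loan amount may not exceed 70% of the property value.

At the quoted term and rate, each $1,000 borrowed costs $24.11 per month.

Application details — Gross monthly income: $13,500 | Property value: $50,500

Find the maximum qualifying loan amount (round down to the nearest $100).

Payment cap: 25% × $13,500 = $3,375/month.
At $24.11 per $1,000, that supports 3,375/24.11 × 1,000 ≈ $139,983 → $139,900.
LTV cap: 70% × $50,500 = $35,350 → $35,300.
Binding constraint: loan-to-value.

$35,300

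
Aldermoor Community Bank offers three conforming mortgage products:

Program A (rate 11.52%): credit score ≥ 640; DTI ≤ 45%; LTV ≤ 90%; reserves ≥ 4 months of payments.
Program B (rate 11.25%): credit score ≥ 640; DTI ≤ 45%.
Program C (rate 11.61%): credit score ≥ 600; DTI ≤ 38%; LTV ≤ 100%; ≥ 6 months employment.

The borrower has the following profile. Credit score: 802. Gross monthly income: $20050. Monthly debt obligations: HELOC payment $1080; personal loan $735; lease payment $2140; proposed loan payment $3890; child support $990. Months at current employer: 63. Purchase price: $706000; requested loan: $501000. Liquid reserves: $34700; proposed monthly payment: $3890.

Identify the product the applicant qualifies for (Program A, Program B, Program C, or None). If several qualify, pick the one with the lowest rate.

Program B

Total debts = (1,080 + 735 + 2,140 + 3,890 + 990) = 8,835; DTI = 8,835/20,050 = 44.1%.
LTV = 501,000/706,000 = 71%.
Reserves = 34,700/3,890 = 8.9 months.
Program A: score 802 ≥ 640; DTI 44.1% ≤ 45%; LTV 71% ≤ 90%; reserves 8.9 ≥ 4 mo → qualifies.
Program B: score 802 ≥ 640; DTI 44.1% ≤ 45% → qualifies.
Program C: score 802 ≥ 600; DTI 44.1% > 38%; LTV 71% ≤ 100%; employment 63 ≥ 6 mo → does not qualify.
Qualifying: Program A, Program B. Lowest rate is 11.25% → Program B.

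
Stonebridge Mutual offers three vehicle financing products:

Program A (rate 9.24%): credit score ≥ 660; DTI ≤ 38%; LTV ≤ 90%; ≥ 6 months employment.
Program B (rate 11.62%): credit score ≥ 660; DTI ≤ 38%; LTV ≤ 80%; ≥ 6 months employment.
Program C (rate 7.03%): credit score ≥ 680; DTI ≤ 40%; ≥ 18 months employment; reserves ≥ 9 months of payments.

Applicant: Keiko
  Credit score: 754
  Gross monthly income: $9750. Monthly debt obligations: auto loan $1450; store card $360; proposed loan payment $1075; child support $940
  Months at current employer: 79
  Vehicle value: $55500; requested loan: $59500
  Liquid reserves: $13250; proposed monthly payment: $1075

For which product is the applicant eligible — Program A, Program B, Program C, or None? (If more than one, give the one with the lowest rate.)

Program C

Total debts = (1,450 + 360 + 1,075 + 940) = 3,825; DTI = 3,825/9,750 = 39.2%.
LTV = 59,500/55,500 = 107.2%.
Reserves = 13,250/1,075 = 12.3 months.
Program A: score 754 ≥ 660; DTI 39.2% > 38%; LTV 107.2% > 90%; employment 79 ≥ 6 mo → does not qualify.
Program B: score 754 ≥ 660; DTI 39.2% > 38%; LTV 107.2% > 80%; employment 79 ≥ 6 mo → does not qualify.
Program C: score 754 ≥ 680; DTI 39.2% ≤ 40%; employment 79 ≥ 18 mo; reserves 12.3 ≥ 9 mo → qualifies.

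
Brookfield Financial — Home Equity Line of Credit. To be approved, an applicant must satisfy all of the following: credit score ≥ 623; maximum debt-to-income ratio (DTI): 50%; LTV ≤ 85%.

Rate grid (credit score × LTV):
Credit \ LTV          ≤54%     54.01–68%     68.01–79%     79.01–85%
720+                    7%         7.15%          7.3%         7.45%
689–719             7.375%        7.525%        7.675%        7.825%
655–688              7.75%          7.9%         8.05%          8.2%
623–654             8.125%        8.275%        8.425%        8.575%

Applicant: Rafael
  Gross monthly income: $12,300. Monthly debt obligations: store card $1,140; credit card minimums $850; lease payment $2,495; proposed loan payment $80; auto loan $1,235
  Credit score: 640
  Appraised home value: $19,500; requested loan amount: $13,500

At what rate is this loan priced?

Credit score 640 ≥ 623; Total monthly debts = (1,140 + 850 + 2,495 + 80 + 1,235) = 5,800. DTI = 5,800/12,300 = 47.2% ≤ 50%
Loan-to-value = 13,500/19,500 = 69.2% — pass (85% max)
Row: 640 falls in 623–654. Column: 69.2% falls in 68.01–79%. Rate = 8.425%.

8.425%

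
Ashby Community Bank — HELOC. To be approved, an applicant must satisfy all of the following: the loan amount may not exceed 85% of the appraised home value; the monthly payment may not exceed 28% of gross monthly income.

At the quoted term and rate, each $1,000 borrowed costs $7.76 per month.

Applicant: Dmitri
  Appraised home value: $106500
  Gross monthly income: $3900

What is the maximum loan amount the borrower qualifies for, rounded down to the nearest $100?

$90,500

Payment cap: 28% × $3,900 = $1,092/month.
At $7.76 per $1,000, that supports 1,092/7.76 × 1,000 ≈ $140,721 → $140,700.
LTV cap: 85% × $106,500 = $90,525 → $90,500.
Binding constraint: loan-to-value.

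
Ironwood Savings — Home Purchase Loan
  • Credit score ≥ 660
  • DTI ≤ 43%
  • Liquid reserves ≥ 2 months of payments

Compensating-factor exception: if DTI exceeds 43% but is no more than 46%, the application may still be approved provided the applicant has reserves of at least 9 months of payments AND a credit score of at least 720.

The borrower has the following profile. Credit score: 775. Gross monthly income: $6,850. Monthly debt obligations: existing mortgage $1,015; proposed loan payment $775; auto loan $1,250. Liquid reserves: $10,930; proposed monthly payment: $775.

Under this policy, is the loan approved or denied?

Credit score 775 ≥ 660 (meets base)
Total debts = (1,015 + 775 + 1,250) = 3,040. DTI = 3,040/6,850 = 44.4% > 43% — standard DTI limit exceeded.
Reserves = 10,930/775 = 14.1 months ≥ 2
DTI 44.4% is within the 43%–46% exception band; checking compensating factors.
Override check — reserves: 14.1 mo (ok); score: 775 (ok).
Both override conditions satisfied; DTI exception granted.

Approved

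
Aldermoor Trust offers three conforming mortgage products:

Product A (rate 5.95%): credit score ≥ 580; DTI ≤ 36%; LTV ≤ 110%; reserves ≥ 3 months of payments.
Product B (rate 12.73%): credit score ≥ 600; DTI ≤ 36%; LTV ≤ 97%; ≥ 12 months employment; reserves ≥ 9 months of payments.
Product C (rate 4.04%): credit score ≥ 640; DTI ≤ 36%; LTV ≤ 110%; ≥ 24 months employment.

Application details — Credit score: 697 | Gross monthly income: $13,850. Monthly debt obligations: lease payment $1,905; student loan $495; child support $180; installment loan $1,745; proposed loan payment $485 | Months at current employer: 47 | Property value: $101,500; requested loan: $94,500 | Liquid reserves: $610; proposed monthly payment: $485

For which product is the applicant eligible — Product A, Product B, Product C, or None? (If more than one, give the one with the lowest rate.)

Product C

Total debts = (1,905 + 495 + 180 + 1,745 + 485) = 4,810; DTI = 4,810/13,850 = 34.7%.
LTV = 94,500/101,500 = 93.1%.
Reserves = 610/485 = 1.3 months.
Product A: score 697 ≥ 580; DTI 34.7% ≤ 36%; LTV 93.1% ≤ 110%; reserves 1.3 < 3 mo → does not qualify.
Product B: score 697 ≥ 600; DTI 34.7% ≤ 36%; LTV 93.1% ≤ 97%; employment 47 ≥ 12 mo; reserves 1.3 < 9 mo → does not qualify.
Product C: score 697 ≥ 640; DTI 34.7% ≤ 36%; LTV 93.1% ≤ 110%; employment 47 ≥ 24 mo → qualifies.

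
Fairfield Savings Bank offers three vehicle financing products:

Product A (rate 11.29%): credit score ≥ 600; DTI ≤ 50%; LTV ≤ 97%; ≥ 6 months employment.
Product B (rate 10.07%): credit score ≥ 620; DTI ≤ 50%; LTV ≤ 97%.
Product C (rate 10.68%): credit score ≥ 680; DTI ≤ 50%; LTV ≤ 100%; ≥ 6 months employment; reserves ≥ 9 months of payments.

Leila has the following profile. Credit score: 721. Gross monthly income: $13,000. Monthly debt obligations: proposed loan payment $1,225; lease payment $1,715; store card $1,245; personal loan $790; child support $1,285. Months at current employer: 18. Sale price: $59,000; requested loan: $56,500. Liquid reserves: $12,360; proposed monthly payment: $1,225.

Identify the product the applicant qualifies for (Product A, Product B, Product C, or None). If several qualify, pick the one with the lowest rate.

Total debts = (1,225 + 1,715 + 1,245 + 790 + 1,285) = 6,260; DTI = 6,260/13,000 = 48.2%.
LTV = 56,500/59,000 = 95.8%.
Reserves = 12,360/1,225 = 10.1 months.
Product A: score 721 ≥ 600; DTI 48.2% ≤ 50%; LTV 95.8% ≤ 97%; employment 18 ≥ 6 mo → qualifies.
Product B: score 721 ≥ 620; DTI 48.2% ≤ 50%; LTV 95.8% ≤ 97% → qualifies.
Product C: score 721 ≥ 680; DTI 48.2% ≤ 50%; LTV 95.8% ≤ 100%; employment 18 ≥ 6 mo; reserves 10.1 ≥ 9 mo → qualifies.
Qualifying: Product A, Product B, Product C. Lowest rate is 10.07% → Product B.

Product B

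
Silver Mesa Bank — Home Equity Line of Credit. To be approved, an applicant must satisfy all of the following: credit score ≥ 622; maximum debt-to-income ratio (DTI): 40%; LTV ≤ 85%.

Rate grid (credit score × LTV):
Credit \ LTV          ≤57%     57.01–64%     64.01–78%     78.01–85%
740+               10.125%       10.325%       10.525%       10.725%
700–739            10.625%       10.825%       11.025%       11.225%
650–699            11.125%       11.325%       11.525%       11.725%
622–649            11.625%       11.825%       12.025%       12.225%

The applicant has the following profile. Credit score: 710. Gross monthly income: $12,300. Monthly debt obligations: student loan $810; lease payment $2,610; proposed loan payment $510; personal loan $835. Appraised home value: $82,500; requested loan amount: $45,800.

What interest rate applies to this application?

10.625%

Credit score 710 ≥ 622; Total monthly debts = (810 + 2,610 + 510 + 835) = 4,765. Debt-to-income = 4,765/12,300 = 38.7% — meets 40% limit
LTV = 45,800/82,500 = 55.5% ≤ 85%
Score 710 is in the 700–739 band; LTV 55.5% is in the ≤57% band → 10.625%.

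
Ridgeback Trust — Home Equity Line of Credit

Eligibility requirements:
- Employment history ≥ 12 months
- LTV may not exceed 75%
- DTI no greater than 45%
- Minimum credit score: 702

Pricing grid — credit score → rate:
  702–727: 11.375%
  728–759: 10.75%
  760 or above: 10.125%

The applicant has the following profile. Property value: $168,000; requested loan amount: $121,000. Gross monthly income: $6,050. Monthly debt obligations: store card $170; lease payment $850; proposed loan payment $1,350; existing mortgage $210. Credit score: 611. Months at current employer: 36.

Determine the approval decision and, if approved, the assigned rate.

Denied

Credit score 611 < 702 (below minimum)
LTV = 121,000/168,000 = 72% ≤ 75%
Total monthly debts = (170 + 850 + 1,350 + 210) = 2,580. DTI = 2,580/6,050 = 42.6% ≤ 45%
Employment 36 ≥ 12 months
Not all requirements met → denied.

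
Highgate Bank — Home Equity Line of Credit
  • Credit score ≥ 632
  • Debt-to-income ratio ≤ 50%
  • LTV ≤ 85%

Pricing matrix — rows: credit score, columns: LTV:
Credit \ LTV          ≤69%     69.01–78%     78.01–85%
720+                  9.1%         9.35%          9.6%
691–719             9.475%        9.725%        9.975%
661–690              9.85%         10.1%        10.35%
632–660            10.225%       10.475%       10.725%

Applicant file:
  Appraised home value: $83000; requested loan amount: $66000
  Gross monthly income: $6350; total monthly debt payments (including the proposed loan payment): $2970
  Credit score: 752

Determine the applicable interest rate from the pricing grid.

Credit score 752 ≥ 632; Debt-to-income = 2,970/6,350 = 46.8% — meets 50% limit
Loan-to-value = 66,000/83,000 = 79.5% — pass (85% max)
Credit 752 → row 720+; LTV 79.5% → column 78.01–85%. Grid cell → 9.6%.

9.6%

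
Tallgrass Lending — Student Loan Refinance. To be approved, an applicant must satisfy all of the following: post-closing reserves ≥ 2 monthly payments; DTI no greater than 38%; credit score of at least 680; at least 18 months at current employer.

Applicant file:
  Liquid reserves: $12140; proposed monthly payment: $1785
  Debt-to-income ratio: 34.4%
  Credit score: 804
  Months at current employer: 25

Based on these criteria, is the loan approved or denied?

Approved

Reserves = 12,140/1,785 = 6.8 months ≥ 2
Debt-to-income 34.4% vs 38% cap — pass
Credit score 804 ≥ 680 (meets)
Employment 25 ≥ 18 months
All criteria satisfied.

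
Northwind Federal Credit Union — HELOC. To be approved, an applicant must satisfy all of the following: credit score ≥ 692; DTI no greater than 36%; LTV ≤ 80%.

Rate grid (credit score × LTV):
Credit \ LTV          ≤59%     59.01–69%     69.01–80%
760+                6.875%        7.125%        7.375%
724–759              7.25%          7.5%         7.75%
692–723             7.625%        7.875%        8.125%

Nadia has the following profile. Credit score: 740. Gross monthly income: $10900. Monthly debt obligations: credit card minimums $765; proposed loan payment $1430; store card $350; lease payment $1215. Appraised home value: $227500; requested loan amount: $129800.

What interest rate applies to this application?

Credit score 740 ≥ 692; Total monthly debts = (765 + 1,430 + 350 + 1,215) = 3,760. DTI: 3,760 ÷ 10,900 = 34.5%, within the 36% cap
Loan-to-value = 129,800/227,500 = 57.1% — pass (80% max)
Row: 740 falls in 724–759. Column: 57.1% falls in ≤59%. Rate = 7.25%.

7.25%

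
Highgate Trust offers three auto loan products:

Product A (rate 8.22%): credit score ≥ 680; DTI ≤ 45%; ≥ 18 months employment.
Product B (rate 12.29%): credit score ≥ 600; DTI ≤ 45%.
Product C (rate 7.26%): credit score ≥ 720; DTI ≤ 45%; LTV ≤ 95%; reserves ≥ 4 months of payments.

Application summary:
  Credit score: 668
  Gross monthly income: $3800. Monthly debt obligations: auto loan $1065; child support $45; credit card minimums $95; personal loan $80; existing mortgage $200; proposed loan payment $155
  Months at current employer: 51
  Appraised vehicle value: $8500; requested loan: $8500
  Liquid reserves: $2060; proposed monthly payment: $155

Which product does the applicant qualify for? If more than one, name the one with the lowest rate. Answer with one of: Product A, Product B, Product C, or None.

Total debts = (1,065 + 45 + 95 + 80 + 200 + 155) = 1,640; DTI = 1,640/3,800 = 43.2%.
LTV = 8,500/8,500 = 100%.
Reserves = 2,060/155 = 13.3 months.
Product A: score 668 < 680; DTI 43.2% ≤ 45%; employment 51 ≥ 18 mo → does not qualify.
Product B: score 668 ≥ 600; DTI 43.2% ≤ 45% → qualifies.
Product C: score 668 < 720; DTI 43.2% ≤ 45%; LTV 100% > 95%; reserves 13.3 ≥ 4 mo → does not qualify.

Product B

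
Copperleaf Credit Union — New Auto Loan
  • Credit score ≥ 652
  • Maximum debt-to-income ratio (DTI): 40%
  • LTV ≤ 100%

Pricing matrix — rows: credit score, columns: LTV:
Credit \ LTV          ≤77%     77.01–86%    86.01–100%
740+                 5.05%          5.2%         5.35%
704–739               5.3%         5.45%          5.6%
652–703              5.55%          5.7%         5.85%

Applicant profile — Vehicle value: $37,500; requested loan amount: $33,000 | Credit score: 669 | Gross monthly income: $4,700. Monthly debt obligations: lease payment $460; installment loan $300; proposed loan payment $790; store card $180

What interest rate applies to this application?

5.85%

Credit score 669 ≥ 652; Total monthly debts = (460 + 300 + 790 + 180) = 1,730. DTI: 1,730 ÷ 4,700 = 36.8%, within the 40% cap
Loan-to-value = 33,000/37,500 = 88% — pass (100% max)
Credit 669 → row 652–703; LTV 88% → column 86.01–100%. Grid cell → 5.85%.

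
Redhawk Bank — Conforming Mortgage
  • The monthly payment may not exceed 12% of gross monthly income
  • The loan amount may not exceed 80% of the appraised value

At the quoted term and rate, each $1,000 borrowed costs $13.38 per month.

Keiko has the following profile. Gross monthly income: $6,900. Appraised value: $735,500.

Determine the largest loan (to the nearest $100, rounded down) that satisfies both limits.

Payment cap: 12% × $6,900 = $828/month.
At $13.38 per $1,000, that supports 828/13.38 × 1,000 ≈ $61,883 → $61,800.
LTV cap: 80% × $735,500 = $588,400 → $588,400.
Binding constraint: payment-to-income.

$61,800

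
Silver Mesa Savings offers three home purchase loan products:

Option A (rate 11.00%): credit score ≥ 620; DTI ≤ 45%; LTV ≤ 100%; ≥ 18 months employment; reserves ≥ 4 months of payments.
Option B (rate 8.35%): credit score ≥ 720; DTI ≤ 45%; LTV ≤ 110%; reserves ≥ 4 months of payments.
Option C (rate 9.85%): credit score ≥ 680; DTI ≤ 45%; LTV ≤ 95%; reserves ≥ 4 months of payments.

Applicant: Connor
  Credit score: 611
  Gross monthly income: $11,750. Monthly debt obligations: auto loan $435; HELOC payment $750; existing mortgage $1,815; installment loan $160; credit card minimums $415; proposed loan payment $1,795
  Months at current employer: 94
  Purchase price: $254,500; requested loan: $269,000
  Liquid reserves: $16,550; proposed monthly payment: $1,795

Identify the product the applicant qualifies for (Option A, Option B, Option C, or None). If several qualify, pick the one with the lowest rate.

None

Total debts = (435 + 750 + 1,815 + 160 + 415 + 1,795) = 5,370; DTI = 5,370/11,750 = 45.7%.
LTV = 269,000/254,500 = 105.7%.
Reserves = 16,550/1,795 = 9.2 months.
Option A: score 611 < 620; DTI 45.7% > 45%; LTV 105.7% > 100%; employment 94 ≥ 18 mo; reserves 9.2 ≥ 4 mo → does not qualify.
Option B: score 611 < 720; DTI 45.7% > 45%; LTV 105.7% ≤ 110%; reserves 9.2 ≥ 4 mo → does not qualify.
Option C: score 611 < 680; DTI 45.7% > 45%; LTV 105.7% > 95%; reserves 9.2 ≥ 4 mo → does not qualify.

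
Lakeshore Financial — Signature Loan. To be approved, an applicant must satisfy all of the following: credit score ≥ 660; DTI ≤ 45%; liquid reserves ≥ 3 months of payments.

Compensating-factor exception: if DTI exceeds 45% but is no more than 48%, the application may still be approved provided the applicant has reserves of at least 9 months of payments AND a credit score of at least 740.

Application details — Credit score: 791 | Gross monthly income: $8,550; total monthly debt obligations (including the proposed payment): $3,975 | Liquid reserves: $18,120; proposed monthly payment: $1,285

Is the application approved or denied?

Approved

Credit score 791 ≥ 660 (meets base)
DTI = 3,975/8,550 = 46.5% > 45% — standard DTI limit exceeded.
Liquid reserves cover 18,120/1,285 = 14.1 months — ≥ 3 required
46.5% falls in the override range (45%–48%), so the compensating-factor test applies.
Override check — reserves: 14.1 mo (ok); score: 791 (ok).
Both compensating conditions met → exception applies.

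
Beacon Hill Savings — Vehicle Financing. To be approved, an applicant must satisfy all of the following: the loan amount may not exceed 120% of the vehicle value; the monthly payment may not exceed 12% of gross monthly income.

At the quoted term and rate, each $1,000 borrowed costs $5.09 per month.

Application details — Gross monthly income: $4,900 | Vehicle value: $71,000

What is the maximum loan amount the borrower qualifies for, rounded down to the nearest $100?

Payment cap: 12% × $4,900 = $588/month.
At $5.09 per $1,000, that supports 588/5.09 × 1,000 ≈ $115,520 → $115,500.
LTV cap: 120% × $71,000 = $85,200 → $85,200.
Binding constraint: loan-to-value.

$85,200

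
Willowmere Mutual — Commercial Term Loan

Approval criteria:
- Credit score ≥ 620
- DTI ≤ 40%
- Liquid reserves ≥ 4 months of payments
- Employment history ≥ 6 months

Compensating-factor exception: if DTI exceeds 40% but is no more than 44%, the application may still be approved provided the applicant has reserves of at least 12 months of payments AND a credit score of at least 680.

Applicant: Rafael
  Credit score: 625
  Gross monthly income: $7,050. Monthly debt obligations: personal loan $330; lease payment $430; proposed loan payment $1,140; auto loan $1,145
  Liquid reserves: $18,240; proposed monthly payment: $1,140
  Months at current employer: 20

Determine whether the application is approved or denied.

Credit score 625 ≥ 620 (meets base)
Total debts = (330 + 430 + 1,140 + 1,145) = 3,045. DTI: 3,045 ÷ 7,050 = 43.2%, over the 40% base limit.
Reserves: 18,240 ÷ 1,140 = 16.0 months (meets 4-month minimum)
Employment 20 ≥ 6 months
DTI 43.2% is within the 40%–44% exception band; checking compensating factors.
Override check — reserves: 16.0 mo (ok); score: 625 (below 680).
Compensating-factor requirement not fully met.

Denied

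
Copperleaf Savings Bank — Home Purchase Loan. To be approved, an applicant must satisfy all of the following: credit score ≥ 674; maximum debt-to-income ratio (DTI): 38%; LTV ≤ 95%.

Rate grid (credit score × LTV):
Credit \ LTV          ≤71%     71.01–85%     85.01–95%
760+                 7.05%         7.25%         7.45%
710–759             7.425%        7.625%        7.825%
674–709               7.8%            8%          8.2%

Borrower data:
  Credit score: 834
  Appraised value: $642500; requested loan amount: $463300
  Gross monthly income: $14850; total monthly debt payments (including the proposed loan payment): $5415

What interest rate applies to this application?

7.25%

Credit score 834 ≥ 674; DTI: 5,415 ÷ 14,850 = 36.5%, within the 38% cap
Loan-to-value = 463,300/642,500 = 72.1% — pass (95% max)
Credit 834 → row 760+; LTV 72.1% → column 71.01–85%. Grid cell → 7.25%.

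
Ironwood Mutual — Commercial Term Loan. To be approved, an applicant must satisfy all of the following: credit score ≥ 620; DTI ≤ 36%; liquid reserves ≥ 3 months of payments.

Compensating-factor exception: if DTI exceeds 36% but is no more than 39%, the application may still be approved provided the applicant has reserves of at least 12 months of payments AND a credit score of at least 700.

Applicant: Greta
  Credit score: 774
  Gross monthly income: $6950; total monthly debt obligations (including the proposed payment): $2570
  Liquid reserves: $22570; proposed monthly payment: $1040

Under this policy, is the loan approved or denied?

Approved

Credit score 774 ≥ 620 (meets base)
DTI: 2,570 ÷ 6,950 = 37%, over the 36% base limit.
Reserves = 22,570/1,040 = 21.7 months ≥ 3
37% falls in the override range (36%–39%), so the compensating-factor test applies.
Reserves 21.7 ≥ 12 months; credit score 774 ≥ 700.
Both override conditions satisfied; DTI exception granted.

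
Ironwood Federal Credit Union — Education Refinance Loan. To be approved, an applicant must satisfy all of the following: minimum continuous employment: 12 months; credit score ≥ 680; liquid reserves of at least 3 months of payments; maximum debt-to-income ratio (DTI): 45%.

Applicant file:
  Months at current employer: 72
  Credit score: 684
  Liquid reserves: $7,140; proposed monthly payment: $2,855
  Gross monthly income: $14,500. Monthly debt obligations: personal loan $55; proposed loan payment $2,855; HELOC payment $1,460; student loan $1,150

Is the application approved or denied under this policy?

Employment 72 ≥ 12 months
Credit score 684 ≥ 680 (meets)
Reserves: 7,140 ÷ 2,855 = 2.5 months (below 3-month minimum)
Total monthly debts = (55 + 2,855 + 1,460 + 1,150) = 5,520. Debt-to-income = 5,520/14,500 = 38.1% — meets 45% limit
Fails on reserves.

Denied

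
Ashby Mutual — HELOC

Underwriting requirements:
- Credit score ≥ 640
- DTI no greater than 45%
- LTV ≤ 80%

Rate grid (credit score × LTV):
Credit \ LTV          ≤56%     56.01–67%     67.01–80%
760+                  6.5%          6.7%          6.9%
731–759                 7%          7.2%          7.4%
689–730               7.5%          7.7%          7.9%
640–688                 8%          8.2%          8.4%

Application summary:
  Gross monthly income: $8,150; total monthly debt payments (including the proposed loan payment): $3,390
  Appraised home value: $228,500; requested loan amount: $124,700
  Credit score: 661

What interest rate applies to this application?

Credit score 661 ≥ 640; DTI: 3,390 ÷ 8,150 = 41.6%, within the 45% cap
Loan-to-value = 124,700/228,500 = 54.6% — pass (80% max)
Score 661 is in the 640–688 band; LTV 54.6% is in the ≤56% band → 8%.

8%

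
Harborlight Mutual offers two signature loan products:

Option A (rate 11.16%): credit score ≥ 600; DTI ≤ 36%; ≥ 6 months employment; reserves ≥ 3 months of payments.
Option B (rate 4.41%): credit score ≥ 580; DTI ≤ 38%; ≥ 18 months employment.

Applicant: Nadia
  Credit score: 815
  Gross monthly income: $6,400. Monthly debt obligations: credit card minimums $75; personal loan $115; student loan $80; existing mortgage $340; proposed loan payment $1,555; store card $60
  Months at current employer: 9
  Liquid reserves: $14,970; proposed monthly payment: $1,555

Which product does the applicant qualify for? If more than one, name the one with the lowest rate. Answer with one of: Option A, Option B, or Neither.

Total debts = (75 + 115 + 80 + 340 + 1,555 + 60) = 2,225; DTI = 2,225/6,400 = 34.8%.
Reserves = 14,970/1,555 = 9.6 months.
Option A: score 815 ≥ 600; DTI 34.8% ≤ 36%; employment 9 ≥ 6 mo; reserves 9.6 ≥ 3 mo → qualifies.
Option B: score 815 ≥ 580; DTI 34.8% ≤ 38%; employment 9 < 18 mo → does not qualify.

Option A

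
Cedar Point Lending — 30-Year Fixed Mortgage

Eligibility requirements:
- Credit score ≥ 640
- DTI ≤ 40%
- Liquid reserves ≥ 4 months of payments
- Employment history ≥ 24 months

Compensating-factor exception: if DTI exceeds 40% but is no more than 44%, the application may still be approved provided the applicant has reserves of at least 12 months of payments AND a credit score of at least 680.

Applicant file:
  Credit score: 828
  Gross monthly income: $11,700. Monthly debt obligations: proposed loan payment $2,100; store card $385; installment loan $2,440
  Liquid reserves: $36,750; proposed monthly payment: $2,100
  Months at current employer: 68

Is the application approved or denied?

Credit score 828 ≥ 640 (meets base)
Total debts = (2,100 + 385 + 2,440) = 4,925. DTI: 4,925 ÷ 11,700 = 42.1%, over the 40% base limit.
Reserves = 36,750/2,100 = 17.5 months ≥ 4
Employment 68 ≥ 24 months
DTI 42.1% is within the 40%–44% exception band; checking compensating factors.
Override check — reserves: 17.5 mo (ok); score: 828 (ok).
Both compensating conditions met → exception applies.

Approved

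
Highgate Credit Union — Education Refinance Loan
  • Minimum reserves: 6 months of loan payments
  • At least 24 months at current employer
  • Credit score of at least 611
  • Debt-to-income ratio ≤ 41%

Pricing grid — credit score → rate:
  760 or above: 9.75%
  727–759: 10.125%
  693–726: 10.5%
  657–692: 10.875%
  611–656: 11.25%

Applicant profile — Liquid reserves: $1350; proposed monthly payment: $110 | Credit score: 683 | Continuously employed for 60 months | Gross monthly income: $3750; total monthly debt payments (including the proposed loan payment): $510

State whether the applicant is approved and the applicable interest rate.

Credit score 683 ≥ 611 (meets minimum)
Debt-to-income = 510/3,750 = 13.6% — meets 41% limit
Reserves = 1,350/110 = 12.3 months ≥ 6
Employment 60 ≥ 24 months
All requirements met. Score 683 falls in the 657–692 tier → 10.875%.

Approved at 10.875%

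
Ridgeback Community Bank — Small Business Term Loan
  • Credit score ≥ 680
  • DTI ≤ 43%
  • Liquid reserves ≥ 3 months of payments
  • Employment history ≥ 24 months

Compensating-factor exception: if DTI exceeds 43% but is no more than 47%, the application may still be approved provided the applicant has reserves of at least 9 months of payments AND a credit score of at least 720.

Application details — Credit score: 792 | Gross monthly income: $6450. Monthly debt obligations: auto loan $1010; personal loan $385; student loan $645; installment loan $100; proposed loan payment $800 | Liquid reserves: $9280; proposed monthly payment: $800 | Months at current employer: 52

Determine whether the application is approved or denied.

Credit score 792 ≥ 680 (meets base)
Total debts = (1,010 + 385 + 645 + 100 + 800) = 2,940. DTI: 2,940 ÷ 6,450 = 45.6%, over the 43% base limit.
Reserves = 9,280/800 = 11.6 months ≥ 3
Employment 52 ≥ 24 months
45.6% falls in the override range (43%–47%), so the compensating-factor test applies.
Reserves 11.6 ≥ 9 months; credit score 792 ≥ 720.
Both override conditions satisfied; DTI exception granted.

Approved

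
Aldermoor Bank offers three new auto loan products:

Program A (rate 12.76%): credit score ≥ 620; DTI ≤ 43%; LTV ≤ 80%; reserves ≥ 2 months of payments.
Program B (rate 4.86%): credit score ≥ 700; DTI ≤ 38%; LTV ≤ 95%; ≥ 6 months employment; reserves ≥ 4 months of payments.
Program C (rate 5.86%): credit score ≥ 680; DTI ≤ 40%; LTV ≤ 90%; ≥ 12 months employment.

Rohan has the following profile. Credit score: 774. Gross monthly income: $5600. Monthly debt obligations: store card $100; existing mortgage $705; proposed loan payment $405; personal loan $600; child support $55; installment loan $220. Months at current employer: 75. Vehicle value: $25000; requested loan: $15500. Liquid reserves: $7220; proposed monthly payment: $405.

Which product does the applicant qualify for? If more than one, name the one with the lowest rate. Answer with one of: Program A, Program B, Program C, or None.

Total debts = (100 + 705 + 405 + 600 + 55 + 220) = 2,085; DTI = 2,085/5,600 = 37.2%.
LTV = 15,500/25,000 = 62%.
Reserves = 7,220/405 = 17.8 months.
Program A: score 774 ≥ 620; DTI 37.2% ≤ 43%; LTV 62% ≤ 80%; reserves 17.8 ≥ 2 mo → qualifies.
Program B: score 774 ≥ 700; DTI 37.2% ≤ 38%; LTV 62% ≤ 95%; employment 75 ≥ 6 mo; reserves 17.8 ≥ 4 mo → qualifies.
Program C: score 774 ≥ 680; DTI 37.2% ≤ 40%; LTV 62% ≤ 90%; employment 75 ≥ 12 mo → qualifies.
Qualifying: Program A, Program B, Program C. Lowest rate is 4.86% → Program B.

Program B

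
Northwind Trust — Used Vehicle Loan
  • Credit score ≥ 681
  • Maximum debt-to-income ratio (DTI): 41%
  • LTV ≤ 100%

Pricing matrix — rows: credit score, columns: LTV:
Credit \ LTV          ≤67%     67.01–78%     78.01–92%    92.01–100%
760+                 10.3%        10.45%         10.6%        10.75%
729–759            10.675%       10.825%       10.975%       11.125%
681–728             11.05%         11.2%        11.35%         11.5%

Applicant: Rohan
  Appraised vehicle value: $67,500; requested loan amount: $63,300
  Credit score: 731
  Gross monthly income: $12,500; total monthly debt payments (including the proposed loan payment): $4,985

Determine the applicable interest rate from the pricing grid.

Credit score 731 ≥ 681; DTI: 4,985 ÷ 12,500 = 39.9%, within the 41% cap
LTV: 63,300 ÷ 67,500 = 93.8%, within 100% cap
Credit 731 → row 729–759; LTV 93.8% → column 92.01–100%. Grid cell → 11.125%.

11.125%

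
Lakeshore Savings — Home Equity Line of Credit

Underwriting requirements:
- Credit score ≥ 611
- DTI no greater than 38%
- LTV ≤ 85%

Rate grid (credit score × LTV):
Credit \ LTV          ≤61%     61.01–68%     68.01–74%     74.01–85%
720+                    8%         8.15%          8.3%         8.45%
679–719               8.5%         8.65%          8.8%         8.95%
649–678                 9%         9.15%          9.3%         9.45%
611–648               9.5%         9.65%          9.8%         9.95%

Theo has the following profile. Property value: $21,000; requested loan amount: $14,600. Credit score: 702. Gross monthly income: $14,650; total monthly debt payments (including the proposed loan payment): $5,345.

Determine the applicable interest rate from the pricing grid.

Credit score 702 ≥ 611; DTI = 5,345/14,650 = 36.5% ≤ 38%
LTV: 14,600 ÷ 21,000 = 69.5%, within 85% cap
Row: 702 falls in 679–719. Column: 69.5% falls in 68.01–74%. Rate = 8.8%.

8.8%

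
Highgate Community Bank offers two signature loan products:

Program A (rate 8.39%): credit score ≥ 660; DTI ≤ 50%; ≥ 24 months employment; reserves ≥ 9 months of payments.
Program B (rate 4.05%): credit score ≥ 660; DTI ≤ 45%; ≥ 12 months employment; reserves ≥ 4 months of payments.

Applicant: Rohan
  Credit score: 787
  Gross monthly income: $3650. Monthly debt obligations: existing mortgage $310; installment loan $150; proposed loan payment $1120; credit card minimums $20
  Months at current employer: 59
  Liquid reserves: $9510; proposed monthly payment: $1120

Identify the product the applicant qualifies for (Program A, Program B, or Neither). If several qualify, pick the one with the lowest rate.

Program B

Total debts = (310 + 150 + 1,120 + 20) = 1,600; DTI = 1,600/3,650 = 43.8%.
Reserves = 9,510/1,120 = 8.5 months.
Program A: score 787 ≥ 660; DTI 43.8% ≤ 50%; employment 59 ≥ 24 mo; reserves 8.5 < 9 mo → does not qualify.
Program B: score 787 ≥ 660; DTI 43.8% ≤ 45%; employment 59 ≥ 12 mo; reserves 8.5 ≥ 4 mo → qualifies.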